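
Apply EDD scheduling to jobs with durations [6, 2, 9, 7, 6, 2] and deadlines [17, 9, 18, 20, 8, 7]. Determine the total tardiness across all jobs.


Sort by due date (EDD order): [(2, 7), (6, 8), (2, 9), (6, 17), (9, 18), (7, 20)]
Compute completion times and tardiness:
  Job 1: p=2, d=7, C=2, tardiness=max(0,2-7)=0
  Job 2: p=6, d=8, C=8, tardiness=max(0,8-8)=0
  Job 3: p=2, d=9, C=10, tardiness=max(0,10-9)=1
  Job 4: p=6, d=17, C=16, tardiness=max(0,16-17)=0
  Job 5: p=9, d=18, C=25, tardiness=max(0,25-18)=7
  Job 6: p=7, d=20, C=32, tardiness=max(0,32-20)=12
Total tardiness = 20

20


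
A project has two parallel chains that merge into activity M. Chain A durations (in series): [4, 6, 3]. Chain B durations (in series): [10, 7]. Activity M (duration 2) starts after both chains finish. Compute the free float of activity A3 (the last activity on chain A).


ES(A3) = sum of predecessors on chain A = 10
EF(A3) = ES + duration = 10 + 3 = 13
Successor of A3 is M. ES(M) = max(sum(A), sum(B)) = max(13, 17) = 17
Free float = ES(successor) - EF(current) = 17 - 13 = 4

4


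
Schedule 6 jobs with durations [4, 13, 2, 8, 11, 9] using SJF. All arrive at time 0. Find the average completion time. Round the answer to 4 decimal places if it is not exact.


SJF order (ascending): [2, 4, 8, 9, 11, 13]
Completion times:
  Job 1: burst=2, C=2
  Job 2: burst=4, C=6
  Job 3: burst=8, C=14
  Job 4: burst=9, C=23
  Job 5: burst=11, C=34
  Job 6: burst=13, C=47
Average completion = 126/6 = 21.0

21.0


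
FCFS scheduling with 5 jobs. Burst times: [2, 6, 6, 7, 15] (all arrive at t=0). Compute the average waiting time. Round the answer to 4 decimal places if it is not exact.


FCFS order (as given): [2, 6, 6, 7, 15]
Waiting times:
  Job 1: wait = 0
  Job 2: wait = 2
  Job 3: wait = 8
  Job 4: wait = 14
  Job 5: wait = 21
Sum of waiting times = 45
Average waiting time = 45/5 = 9.0

9.0


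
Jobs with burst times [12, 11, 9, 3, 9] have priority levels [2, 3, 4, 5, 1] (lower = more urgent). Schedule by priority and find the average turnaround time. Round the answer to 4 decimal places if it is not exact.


Sort by priority (ascending = highest first):
Order: [(1, 9), (2, 12), (3, 11), (4, 9), (5, 3)]
Completion times:
  Priority 1, burst=9, C=9
  Priority 2, burst=12, C=21
  Priority 3, burst=11, C=32
  Priority 4, burst=9, C=41
  Priority 5, burst=3, C=44
Average turnaround = 147/5 = 29.4

29.4


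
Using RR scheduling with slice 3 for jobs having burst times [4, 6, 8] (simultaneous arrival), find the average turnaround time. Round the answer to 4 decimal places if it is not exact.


Time quantum = 3
Execution trace:
  J1 runs 3 units, time = 3
  J2 runs 3 units, time = 6
  J3 runs 3 units, time = 9
  J1 runs 1 units, time = 10
  J2 runs 3 units, time = 13
  J3 runs 3 units, time = 16
  J3 runs 2 units, time = 18
Finish times: [10, 13, 18]
Average turnaround = 41/3 = 13.6667

13.6667


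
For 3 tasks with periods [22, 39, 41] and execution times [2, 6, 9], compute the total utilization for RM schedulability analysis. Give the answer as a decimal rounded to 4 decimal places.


Compute individual utilizations (exact fractions):
  Task 1: C/T = 2/22 = 1/11 (approx. 0.0909)
  Task 2: C/T = 6/39 = 2/13 (approx. 0.1538)
  Task 3: C/T = 9/41 (approx. 0.2195)
Total utilization U = 1/11 + 2/13 + 9/41 = 2722/5863
Rounded to 4 decimal places: U = 0.4643
RM (Liu & Layland) bound for 3 tasks = 0.779763; compare with U = 2722/5863 (approx. 0.464267)
U <= bound, so schedulable by RM sufficient condition.

0.4643


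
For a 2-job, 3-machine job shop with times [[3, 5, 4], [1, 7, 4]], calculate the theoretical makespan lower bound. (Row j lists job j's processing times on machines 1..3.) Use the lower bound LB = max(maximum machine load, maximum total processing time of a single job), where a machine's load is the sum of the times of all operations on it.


Machine loads:
  Machine 1: 3 + 1 = 4
  Machine 2: 5 + 7 = 12
  Machine 3: 4 + 4 = 8
Max machine load = 12
Job totals:
  Job 1: 12
  Job 2: 12
Max job total = 12
Lower bound = max(12, 12) = 12

12


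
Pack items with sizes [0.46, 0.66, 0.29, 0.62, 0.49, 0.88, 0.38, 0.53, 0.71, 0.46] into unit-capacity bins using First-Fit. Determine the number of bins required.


Place items sequentially using First-Fit:
  Item 0.46 -> new Bin 1
  Item 0.66 -> new Bin 2
  Item 0.29 -> Bin 1 (now 0.75)
  Item 0.62 -> new Bin 3
  Item 0.49 -> new Bin 4
  Item 0.88 -> new Bin 5
  Item 0.38 -> Bin 3 (now 1.0)
  Item 0.53 -> new Bin 6
  Item 0.71 -> new Bin 7
  Item 0.46 -> Bin 4 (now 0.95)
Total bins used = 7

7


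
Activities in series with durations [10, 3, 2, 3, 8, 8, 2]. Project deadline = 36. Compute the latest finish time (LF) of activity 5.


LF(activity 5) = deadline - sum of successor durations
Successors: activities 6 through 7 with durations [8, 2]
Sum of successor durations = 10
LF = 36 - 10 = 26

26


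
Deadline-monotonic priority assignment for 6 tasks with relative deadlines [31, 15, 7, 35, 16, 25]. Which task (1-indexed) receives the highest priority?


Sort tasks by relative deadline (ascending):
  Task 3: deadline = 7
  Task 2: deadline = 15
  Task 5: deadline = 16
  Task 6: deadline = 25
  Task 1: deadline = 31
  Task 4: deadline = 35
Priority order (highest first): [3, 2, 5, 6, 1, 4]
Highest priority task = 3

3


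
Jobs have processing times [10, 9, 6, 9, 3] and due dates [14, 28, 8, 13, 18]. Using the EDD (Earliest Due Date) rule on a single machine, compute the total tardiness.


Sort by due date (EDD order): [(6, 8), (9, 13), (10, 14), (3, 18), (9, 28)]
Compute completion times and tardiness:
  Job 1: p=6, d=8, C=6, tardiness=max(0,6-8)=0
  Job 2: p=9, d=13, C=15, tardiness=max(0,15-13)=2
  Job 3: p=10, d=14, C=25, tardiness=max(0,25-14)=11
  Job 4: p=3, d=18, C=28, tardiness=max(0,28-18)=10
  Job 5: p=9, d=28, C=37, tardiness=max(0,37-28)=9
Total tardiness = 32

32


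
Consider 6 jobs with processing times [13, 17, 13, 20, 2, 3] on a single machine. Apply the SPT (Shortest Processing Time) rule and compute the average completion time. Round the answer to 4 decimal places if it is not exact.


Sort jobs by processing time (SPT order): [2, 3, 13, 13, 17, 20]
Compute completion times sequentially:
  Job 1: processing = 2, completes at 2
  Job 2: processing = 3, completes at 5
  Job 3: processing = 13, completes at 18
  Job 4: processing = 13, completes at 31
  Job 5: processing = 17, completes at 48
  Job 6: processing = 20, completes at 68
Sum of completion times = 172
Average completion time = 172/6 = 28.6667

28.6667


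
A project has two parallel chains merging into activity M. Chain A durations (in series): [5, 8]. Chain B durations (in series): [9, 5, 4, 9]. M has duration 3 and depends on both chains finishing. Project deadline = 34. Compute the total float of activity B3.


Forward pass: ES(B3) = sum of predecessors on chain B = 14
EF = ES + duration = 14 + 4 = 18
Backward pass: LF(M) = deadline = 34; LS(M) = 34 - 3 = 31
LF(B3) = LS(M) - sum(successors on chain B) = 31 - 9 = 22
LS = LF - duration = 22 - 4 = 18
Total float = LS - ES = 18 - 14 = 4

4


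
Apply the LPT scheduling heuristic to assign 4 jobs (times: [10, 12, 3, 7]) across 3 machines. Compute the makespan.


Sort jobs in decreasing order (LPT): [12, 10, 7, 3]
Assign each job to the least loaded machine:
  Machine 1: jobs [12], load = 12
  Machine 2: jobs [10], load = 10
  Machine 3: jobs [7, 3], load = 10
Makespan = max load = 12

12


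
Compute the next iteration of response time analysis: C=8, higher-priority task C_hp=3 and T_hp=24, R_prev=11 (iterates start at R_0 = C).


R_next = C + ceil(R_prev / T_hp) * C_hp
ceil(11 / 24) = ceil(0.4583) = 1
Interference = 1 * 3 = 3
R_next = 8 + 3 = 11
R_next = R_prev, so the iteration has converged (response time = 11).

11


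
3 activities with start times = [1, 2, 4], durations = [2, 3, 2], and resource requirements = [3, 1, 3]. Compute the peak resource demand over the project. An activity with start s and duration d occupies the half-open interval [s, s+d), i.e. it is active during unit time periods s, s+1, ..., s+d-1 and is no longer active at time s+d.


Each activity i is active on [start_i, start_i + duration_i).
Compute total resource usage per time slot:
  t=0: active resources = [], total = 0
  t=1: active resources = [3], total = 3
  t=2: active resources = [3, 1], total = 4
  t=3: active resources = [1], total = 1
  t=4: active resources = [1, 3], total = 4
  t=5: active resources = [3], total = 3
Peak resource demand = 4

4


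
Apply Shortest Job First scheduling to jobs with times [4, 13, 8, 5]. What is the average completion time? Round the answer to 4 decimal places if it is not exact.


SJF order (ascending): [4, 5, 8, 13]
Completion times:
  Job 1: burst=4, C=4
  Job 2: burst=5, C=9
  Job 3: burst=8, C=17
  Job 4: burst=13, C=30
Average completion = 60/4 = 15.0

15.0


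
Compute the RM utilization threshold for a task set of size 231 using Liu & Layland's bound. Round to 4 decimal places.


Compute 2^(1/231) = 1.0030051436
Subtract 1: 1.0030051436 - 1 = 0.0030051436
Multiply by n: 231 * 0.0030051436 = 0.6941881716
Round to 4 dp: 0.6942

0.6942


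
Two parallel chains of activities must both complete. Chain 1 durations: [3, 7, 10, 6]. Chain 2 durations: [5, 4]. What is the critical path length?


Path A total = 3 + 7 + 10 + 6 = 26
Path B total = 5 + 4 = 9
Critical path = longest path = max(26, 9) = 26

26


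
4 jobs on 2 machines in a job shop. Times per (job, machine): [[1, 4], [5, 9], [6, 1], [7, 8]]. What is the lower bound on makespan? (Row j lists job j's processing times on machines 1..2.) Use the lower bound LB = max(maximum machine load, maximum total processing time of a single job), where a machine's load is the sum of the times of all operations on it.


Machine loads:
  Machine 1: 1 + 5 + 6 + 7 = 19
  Machine 2: 4 + 9 + 1 + 8 = 22
Max machine load = 22
Job totals:
  Job 1: 5
  Job 2: 14
  Job 3: 7
  Job 4: 15
Max job total = 15
Lower bound = max(22, 15) = 22

22


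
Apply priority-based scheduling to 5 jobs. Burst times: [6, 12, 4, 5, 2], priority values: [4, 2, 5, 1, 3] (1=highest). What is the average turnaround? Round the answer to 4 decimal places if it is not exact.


Sort by priority (ascending = highest first):
Order: [(1, 5), (2, 12), (3, 2), (4, 6), (5, 4)]
Completion times:
  Priority 1, burst=5, C=5
  Priority 2, burst=12, C=17
  Priority 3, burst=2, C=19
  Priority 4, burst=6, C=25
  Priority 5, burst=4, C=29
Average turnaround = 95/5 = 19.0

19.0


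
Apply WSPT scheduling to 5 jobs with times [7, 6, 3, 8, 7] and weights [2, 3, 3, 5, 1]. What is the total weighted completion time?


Compute p/w ratios and sort ascending (WSPT): [(3, 3), (8, 5), (6, 3), (7, 2), (7, 1)]
Compute weighted completion times:
  Job (p=3,w=3): C=3, w*C=3*3=9
  Job (p=8,w=5): C=11, w*C=5*11=55
  Job (p=6,w=3): C=17, w*C=3*17=51
  Job (p=7,w=2): C=24, w*C=2*24=48
  Job (p=7,w=1): C=31, w*C=1*31=31
Total weighted completion time = 194

194


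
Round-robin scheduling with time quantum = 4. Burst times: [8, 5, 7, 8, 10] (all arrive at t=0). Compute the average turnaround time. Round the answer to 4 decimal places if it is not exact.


Time quantum = 4
Execution trace:
  J1 runs 4 units, time = 4
  J2 runs 4 units, time = 8
  J3 runs 4 units, time = 12
  J4 runs 4 units, time = 16
  J5 runs 4 units, time = 20
  J1 runs 4 units, time = 24
  J2 runs 1 units, time = 25
  J3 runs 3 units, time = 28
  J4 runs 4 units, time = 32
  J5 runs 4 units, time = 36
  J5 runs 2 units, time = 38
Finish times: [24, 25, 28, 32, 38]
Average turnaround = 147/5 = 29.4

29.4


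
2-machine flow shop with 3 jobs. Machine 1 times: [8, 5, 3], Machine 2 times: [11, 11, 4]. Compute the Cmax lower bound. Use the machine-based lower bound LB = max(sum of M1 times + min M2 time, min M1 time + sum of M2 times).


LB1 = sum(M1 times) + min(M2 times) = 16 + 4 = 20
LB2 = min(M1 times) + sum(M2 times) = 3 + 26 = 29
Lower bound = max(LB1, LB2) = max(20, 29) = 29

29


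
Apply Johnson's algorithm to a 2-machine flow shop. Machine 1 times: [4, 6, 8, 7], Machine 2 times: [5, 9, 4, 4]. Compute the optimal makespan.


Apply Johnson's rule:
  Group 1 (a <= b): [(1, 4, 5), (2, 6, 9)]
  Group 2 (a > b): [(3, 8, 4), (4, 7, 4)]
Optimal job order: [1, 2, 3, 4]
Schedule:
  Job 1: M1 done at 4, M2 done at 9
  Job 2: M1 done at 10, M2 done at 19
  Job 3: M1 done at 18, M2 done at 23
  Job 4: M1 done at 25, M2 done at 29
Makespan = 29

29


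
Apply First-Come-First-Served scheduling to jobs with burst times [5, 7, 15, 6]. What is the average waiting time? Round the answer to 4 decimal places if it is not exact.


FCFS order (as given): [5, 7, 15, 6]
Waiting times:
  Job 1: wait = 0
  Job 2: wait = 5
  Job 3: wait = 12
  Job 4: wait = 27
Sum of waiting times = 44
Average waiting time = 44/4 = 11.0

11.0


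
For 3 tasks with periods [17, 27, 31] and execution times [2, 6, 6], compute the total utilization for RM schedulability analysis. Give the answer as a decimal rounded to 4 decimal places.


Compute individual utilizations (exact fractions):
  Task 1: C/T = 2/17 (approx. 0.1176)
  Task 2: C/T = 6/27 = 2/9 (approx. 0.2222)
  Task 3: C/T = 6/31 (approx. 0.1935)
Total utilization U = 2/17 + 2/9 + 6/31 = 2530/4743
Rounded to 4 decimal places: U = 0.5334
RM (Liu & Layland) bound for 3 tasks = 0.779763; compare with U = 2530/4743 (approx. 0.533418)
U <= bound, so schedulable by RM sufficient condition.

0.5334


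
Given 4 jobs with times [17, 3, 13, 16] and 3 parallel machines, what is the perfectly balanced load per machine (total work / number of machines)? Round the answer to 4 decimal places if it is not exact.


Total processing time = 17 + 3 + 13 + 16 = 49
Number of machines = 3
Ideal balanced load = 49 / 3 = 16.3333

16.3333


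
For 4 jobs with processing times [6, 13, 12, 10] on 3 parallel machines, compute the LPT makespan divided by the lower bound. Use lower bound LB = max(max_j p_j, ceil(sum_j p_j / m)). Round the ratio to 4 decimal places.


LPT order: [13, 12, 10, 6]
Machine loads after assignment: [13, 12, 16]
LPT makespan = 16
Lower bound = max(max_job, ceil(total/3)) = max(13, 14) = 14
Ratio = 16 / 14 = 1.1429

1.1429


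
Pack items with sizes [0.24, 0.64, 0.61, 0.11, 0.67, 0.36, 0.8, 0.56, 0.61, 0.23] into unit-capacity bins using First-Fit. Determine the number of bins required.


Place items sequentially using First-Fit:
  Item 0.24 -> new Bin 1
  Item 0.64 -> Bin 1 (now 0.88)
  Item 0.61 -> new Bin 2
  Item 0.11 -> Bin 1 (now 0.99)
  Item 0.67 -> new Bin 3
  Item 0.36 -> Bin 2 (now 0.97)
  Item 0.8 -> new Bin 4
  Item 0.56 -> new Bin 5
  Item 0.61 -> new Bin 6
  Item 0.23 -> Bin 3 (now 0.9)
Total bins used = 6

6


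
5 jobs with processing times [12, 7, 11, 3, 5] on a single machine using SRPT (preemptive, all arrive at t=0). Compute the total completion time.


Since all jobs arrive at t=0, SRPT equals SPT ordering.
SPT order: [3, 5, 7, 11, 12]
Completion times:
  Job 1: p=3, C=3
  Job 2: p=5, C=8
  Job 3: p=7, C=15
  Job 4: p=11, C=26
  Job 5: p=12, C=38
Total completion time = 3 + 8 + 15 + 26 + 38 = 90

90


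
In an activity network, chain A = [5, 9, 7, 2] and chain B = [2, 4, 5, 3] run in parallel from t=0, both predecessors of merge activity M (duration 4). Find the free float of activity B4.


ES(B4) = sum of predecessors on chain B = 11
EF(B4) = ES + duration = 11 + 3 = 14
Successor of B4 is M. ES(M) = max(sum(A), sum(B)) = max(23, 14) = 23
Free float = ES(successor) - EF(current) = 23 - 14 = 9

9


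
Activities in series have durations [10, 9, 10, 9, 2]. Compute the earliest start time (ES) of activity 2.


Activity 2 starts after activities 1 through 1 complete.
Predecessor durations: [10]
ES = 10 = 10

10


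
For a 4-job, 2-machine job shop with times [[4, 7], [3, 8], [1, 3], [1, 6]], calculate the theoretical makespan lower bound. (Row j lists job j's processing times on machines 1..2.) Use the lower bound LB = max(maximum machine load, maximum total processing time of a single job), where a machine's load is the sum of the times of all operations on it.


Machine loads:
  Machine 1: 4 + 3 + 1 + 1 = 9
  Machine 2: 7 + 8 + 3 + 6 = 24
Max machine load = 24
Job totals:
  Job 1: 11
  Job 2: 11
  Job 3: 4
  Job 4: 7
Max job total = 11
Lower bound = max(24, 11) = 24

24


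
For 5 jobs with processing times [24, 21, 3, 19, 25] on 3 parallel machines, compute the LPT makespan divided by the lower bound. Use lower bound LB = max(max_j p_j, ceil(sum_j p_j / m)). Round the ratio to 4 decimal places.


LPT order: [25, 24, 21, 19, 3]
Machine loads after assignment: [25, 27, 40]
LPT makespan = 40
Lower bound = max(max_job, ceil(total/3)) = max(25, 31) = 31
Ratio = 40 / 31 = 1.2903

1.2903


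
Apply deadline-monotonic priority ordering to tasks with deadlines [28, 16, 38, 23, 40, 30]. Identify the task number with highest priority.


Sort tasks by relative deadline (ascending):
  Task 2: deadline = 16
  Task 4: deadline = 23
  Task 1: deadline = 28
  Task 6: deadline = 30
  Task 3: deadline = 38
  Task 5: deadline = 40
Priority order (highest first): [2, 4, 1, 6, 3, 5]
Highest priority task = 2

2


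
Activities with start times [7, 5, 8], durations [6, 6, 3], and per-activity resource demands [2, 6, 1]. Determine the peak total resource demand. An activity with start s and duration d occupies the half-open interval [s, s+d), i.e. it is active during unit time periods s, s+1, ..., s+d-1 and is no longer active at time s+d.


Each activity i is active on [start_i, start_i + duration_i).
Compute total resource usage per time slot:
  t=0: active resources = [], total = 0
  t=1: active resources = [], total = 0
  t=2: active resources = [], total = 0
  t=3: active resources = [], total = 0
  t=4: active resources = [], total = 0
  t=5: active resources = [6], total = 6
  t=6: active resources = [6], total = 6
  t=7: active resources = [2, 6], total = 8
  t=8: active resources = [2, 6, 1], total = 9
  t=9: active resources = [2, 6, 1], total = 9
  t=10: active resources = [2, 6, 1], total = 9
  t=11: active resources = [2], total = 2
  t=12: active resources = [2], total = 2
Peak resource demand = 9

9


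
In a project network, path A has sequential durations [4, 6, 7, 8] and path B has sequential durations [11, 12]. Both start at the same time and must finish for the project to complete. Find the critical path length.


Path A total = 4 + 6 + 7 + 8 = 25
Path B total = 11 + 12 = 23
Critical path = longest path = max(25, 23) = 25

25


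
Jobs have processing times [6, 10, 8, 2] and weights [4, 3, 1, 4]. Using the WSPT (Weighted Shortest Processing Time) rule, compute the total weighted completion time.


Compute p/w ratios and sort ascending (WSPT): [(2, 4), (6, 4), (10, 3), (8, 1)]
Compute weighted completion times:
  Job (p=2,w=4): C=2, w*C=4*2=8
  Job (p=6,w=4): C=8, w*C=4*8=32
  Job (p=10,w=3): C=18, w*C=3*18=54
  Job (p=8,w=1): C=26, w*C=1*26=26
Total weighted completion time = 120

120


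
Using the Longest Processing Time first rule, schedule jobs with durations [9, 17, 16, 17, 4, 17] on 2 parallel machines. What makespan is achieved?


Sort jobs in decreasing order (LPT): [17, 17, 17, 16, 9, 4]
Assign each job to the least loaded machine:
  Machine 1: jobs [17, 17, 4], load = 38
  Machine 2: jobs [17, 16, 9], load = 42
Makespan = max load = 42

42


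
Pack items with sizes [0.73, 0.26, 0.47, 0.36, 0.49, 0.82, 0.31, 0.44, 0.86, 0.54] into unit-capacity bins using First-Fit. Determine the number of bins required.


Place items sequentially using First-Fit:
  Item 0.73 -> new Bin 1
  Item 0.26 -> Bin 1 (now 0.99)
  Item 0.47 -> new Bin 2
  Item 0.36 -> Bin 2 (now 0.83)
  Item 0.49 -> new Bin 3
  Item 0.82 -> new Bin 4
  Item 0.31 -> Bin 3 (now 0.8)
  Item 0.44 -> new Bin 5
  Item 0.86 -> new Bin 6
  Item 0.54 -> Bin 5 (now 0.98)
Total bins used = 6

6


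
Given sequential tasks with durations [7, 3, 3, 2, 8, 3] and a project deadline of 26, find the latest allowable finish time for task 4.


LF(activity 4) = deadline - sum of successor durations
Successors: activities 5 through 6 with durations [8, 3]
Sum of successor durations = 11
LF = 26 - 11 = 15

15


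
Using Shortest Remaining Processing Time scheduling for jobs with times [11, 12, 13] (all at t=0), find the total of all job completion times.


Since all jobs arrive at t=0, SRPT equals SPT ordering.
SPT order: [11, 12, 13]
Completion times:
  Job 1: p=11, C=11
  Job 2: p=12, C=23
  Job 3: p=13, C=36
Total completion time = 11 + 23 + 36 = 70

70


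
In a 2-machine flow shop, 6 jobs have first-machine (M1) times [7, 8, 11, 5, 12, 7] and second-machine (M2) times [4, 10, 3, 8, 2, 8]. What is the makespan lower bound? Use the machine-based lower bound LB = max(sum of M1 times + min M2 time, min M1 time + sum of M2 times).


LB1 = sum(M1 times) + min(M2 times) = 50 + 2 = 52
LB2 = min(M1 times) + sum(M2 times) = 5 + 35 = 40
Lower bound = max(LB1, LB2) = max(52, 40) = 52

52


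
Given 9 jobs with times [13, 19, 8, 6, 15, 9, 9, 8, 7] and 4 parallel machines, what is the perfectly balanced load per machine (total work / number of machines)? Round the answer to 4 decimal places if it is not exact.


Total processing time = 13 + 19 + 8 + 6 + 15 + 9 + 9 + 8 + 7 = 94
Number of machines = 4
Ideal balanced load = 94 / 4 = 23.5

23.5


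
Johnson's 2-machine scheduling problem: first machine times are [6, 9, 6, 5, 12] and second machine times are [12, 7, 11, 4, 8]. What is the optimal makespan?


Apply Johnson's rule:
  Group 1 (a <= b): [(1, 6, 12), (3, 6, 11)]
  Group 2 (a > b): [(5, 12, 8), (2, 9, 7), (4, 5, 4)]
Optimal job order: [1, 3, 5, 2, 4]
Schedule:
  Job 1: M1 done at 6, M2 done at 18
  Job 3: M1 done at 12, M2 done at 29
  Job 5: M1 done at 24, M2 done at 37
  Job 2: M1 done at 33, M2 done at 44
  Job 4: M1 done at 38, M2 done at 48
Makespan = 48

48


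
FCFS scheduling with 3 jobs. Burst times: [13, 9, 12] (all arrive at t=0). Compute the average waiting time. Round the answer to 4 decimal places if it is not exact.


FCFS order (as given): [13, 9, 12]
Waiting times:
  Job 1: wait = 0
  Job 2: wait = 13
  Job 3: wait = 22
Sum of waiting times = 35
Average waiting time = 35/3 = 11.6667

11.6667


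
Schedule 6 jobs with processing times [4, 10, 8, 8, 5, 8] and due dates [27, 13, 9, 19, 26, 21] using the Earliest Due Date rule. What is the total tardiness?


Sort by due date (EDD order): [(8, 9), (10, 13), (8, 19), (8, 21), (5, 26), (4, 27)]
Compute completion times and tardiness:
  Job 1: p=8, d=9, C=8, tardiness=max(0,8-9)=0
  Job 2: p=10, d=13, C=18, tardiness=max(0,18-13)=5
  Job 3: p=8, d=19, C=26, tardiness=max(0,26-19)=7
  Job 4: p=8, d=21, C=34, tardiness=max(0,34-21)=13
  Job 5: p=5, d=26, C=39, tardiness=max(0,39-26)=13
  Job 6: p=4, d=27, C=43, tardiness=max(0,43-27)=16
Total tardiness = 54

54


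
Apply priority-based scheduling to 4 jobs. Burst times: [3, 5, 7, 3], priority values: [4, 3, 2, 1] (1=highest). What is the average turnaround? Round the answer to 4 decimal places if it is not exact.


Sort by priority (ascending = highest first):
Order: [(1, 3), (2, 7), (3, 5), (4, 3)]
Completion times:
  Priority 1, burst=3, C=3
  Priority 2, burst=7, C=10
  Priority 3, burst=5, C=15
  Priority 4, burst=3, C=18
Average turnaround = 46/4 = 11.5

11.5


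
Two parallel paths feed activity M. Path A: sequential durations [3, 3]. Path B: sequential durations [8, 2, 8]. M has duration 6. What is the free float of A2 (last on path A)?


ES(A2) = sum of predecessors on chain A = 3
EF(A2) = ES + duration = 3 + 3 = 6
Successor of A2 is M. ES(M) = max(sum(A), sum(B)) = max(6, 18) = 18
Free float = ES(successor) - EF(current) = 18 - 6 = 12

12


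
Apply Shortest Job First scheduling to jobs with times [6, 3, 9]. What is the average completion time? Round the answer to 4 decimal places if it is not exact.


SJF order (ascending): [3, 6, 9]
Completion times:
  Job 1: burst=3, C=3
  Job 2: burst=6, C=9
  Job 3: burst=9, C=18
Average completion = 30/3 = 10.0

10.0


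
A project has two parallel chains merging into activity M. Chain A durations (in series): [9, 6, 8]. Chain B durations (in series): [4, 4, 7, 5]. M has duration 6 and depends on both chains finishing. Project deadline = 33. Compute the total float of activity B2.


Forward pass: ES(B2) = sum of predecessors on chain B = 4
EF = ES + duration = 4 + 4 = 8
Backward pass: LF(M) = deadline = 33; LS(M) = 33 - 6 = 27
LF(B2) = LS(M) - sum(successors on chain B) = 27 - 12 = 15
LS = LF - duration = 15 - 4 = 11
Total float = LS - ES = 11 - 4 = 7

7


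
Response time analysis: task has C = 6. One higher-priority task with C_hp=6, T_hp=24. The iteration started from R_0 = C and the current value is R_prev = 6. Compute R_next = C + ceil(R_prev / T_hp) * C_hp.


R_next = C + ceil(R_prev / T_hp) * C_hp
ceil(6 / 24) = ceil(0.25) = 1
Interference = 1 * 6 = 6
R_next = 6 + 6 = 12

12


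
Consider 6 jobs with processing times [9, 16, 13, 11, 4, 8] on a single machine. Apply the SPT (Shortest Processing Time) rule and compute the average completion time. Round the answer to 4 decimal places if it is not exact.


Sort jobs by processing time (SPT order): [4, 8, 9, 11, 13, 16]
Compute completion times sequentially:
  Job 1: processing = 4, completes at 4
  Job 2: processing = 8, completes at 12
  Job 3: processing = 9, completes at 21
  Job 4: processing = 11, completes at 32
  Job 5: processing = 13, completes at 45
  Job 6: processing = 16, completes at 61
Sum of completion times = 175
Average completion time = 175/6 = 29.1667

29.1667


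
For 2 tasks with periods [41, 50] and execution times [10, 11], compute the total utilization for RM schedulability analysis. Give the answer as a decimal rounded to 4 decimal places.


Compute individual utilizations (exact fractions):
  Task 1: C/T = 10/41 (approx. 0.2439)
  Task 2: C/T = 11/50 (approx. 0.22)
Total utilization U = 10/41 + 11/50 = 951/2050
Rounded to 4 decimal places: U = 0.4639
RM (Liu & Layland) bound for 2 tasks = 0.828427; compare with U = 951/2050 (approx. 0.463902)
U <= bound, so schedulable by RM sufficient condition.

0.4639


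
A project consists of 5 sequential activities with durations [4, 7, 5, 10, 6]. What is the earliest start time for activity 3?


Activity 3 starts after activities 1 through 2 complete.
Predecessor durations: [4, 7]
ES = 4 + 7 = 11

11


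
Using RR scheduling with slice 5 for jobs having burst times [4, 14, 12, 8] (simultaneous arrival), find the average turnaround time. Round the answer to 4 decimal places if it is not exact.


Time quantum = 5
Execution trace:
  J1 runs 4 units, time = 4
  J2 runs 5 units, time = 9
  J3 runs 5 units, time = 14
  J4 runs 5 units, time = 19
  J2 runs 5 units, time = 24
  J3 runs 5 units, time = 29
  J4 runs 3 units, time = 32
  J2 runs 4 units, time = 36
  J3 runs 2 units, time = 38
Finish times: [4, 36, 38, 32]
Average turnaround = 110/4 = 27.5

27.5


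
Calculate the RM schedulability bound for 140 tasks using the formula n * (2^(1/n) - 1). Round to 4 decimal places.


Compute 2^(1/140) = 1.0049633280
Subtract 1: 1.0049633280 - 1 = 0.0049633280
Multiply by n: 140 * 0.0049633280 = 0.6948659200
Round to 4 dp: 0.6949

0.6949


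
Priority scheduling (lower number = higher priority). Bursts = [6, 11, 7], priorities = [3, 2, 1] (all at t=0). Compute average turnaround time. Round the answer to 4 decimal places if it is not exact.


Sort by priority (ascending = highest first):
Order: [(1, 7), (2, 11), (3, 6)]
Completion times:
  Priority 1, burst=7, C=7
  Priority 2, burst=11, C=18
  Priority 3, burst=6, C=24
Average turnaround = 49/3 = 16.3333

16.3333


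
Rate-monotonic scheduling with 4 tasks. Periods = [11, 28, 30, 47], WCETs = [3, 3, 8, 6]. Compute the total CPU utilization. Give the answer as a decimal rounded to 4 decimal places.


Compute individual utilizations (exact fractions):
  Task 1: C/T = 3/11 (approx. 0.2727)
  Task 2: C/T = 3/28 (approx. 0.1071)
  Task 3: C/T = 8/30 = 4/15 (approx. 0.2667)
  Task 4: C/T = 6/47 (approx. 0.1277)
Total utilization U = 3/11 + 3/28 + 4/15 + 6/47 = 168109/217140
Rounded to 4 decimal places: U = 0.7742
RM (Liu & Layland) bound for 4 tasks = 0.756828; compare with U = 168109/217140 (approx. 0.774196)
bound < U <= 1, so the RM sufficient condition is not met (inconclusive; an exact test such as response-time analysis is needed).

0.7742


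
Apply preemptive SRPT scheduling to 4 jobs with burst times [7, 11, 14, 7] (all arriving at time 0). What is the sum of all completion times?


Since all jobs arrive at t=0, SRPT equals SPT ordering.
SPT order: [7, 7, 11, 14]
Completion times:
  Job 1: p=7, C=7
  Job 2: p=7, C=14
  Job 3: p=11, C=25
  Job 4: p=14, C=39
Total completion time = 7 + 14 + 25 + 39 = 85

85


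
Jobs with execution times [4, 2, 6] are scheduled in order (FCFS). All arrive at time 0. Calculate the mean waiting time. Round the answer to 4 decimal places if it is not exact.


FCFS order (as given): [4, 2, 6]
Waiting times:
  Job 1: wait = 0
  Job 2: wait = 4
  Job 3: wait = 6
Sum of waiting times = 10
Average waiting time = 10/3 = 3.3333

3.3333


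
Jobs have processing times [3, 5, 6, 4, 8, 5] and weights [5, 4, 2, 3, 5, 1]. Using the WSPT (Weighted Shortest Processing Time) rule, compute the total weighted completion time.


Compute p/w ratios and sort ascending (WSPT): [(3, 5), (5, 4), (4, 3), (8, 5), (6, 2), (5, 1)]
Compute weighted completion times:
  Job (p=3,w=5): C=3, w*C=5*3=15
  Job (p=5,w=4): C=8, w*C=4*8=32
  Job (p=4,w=3): C=12, w*C=3*12=36
  Job (p=8,w=5): C=20, w*C=5*20=100
  Job (p=6,w=2): C=26, w*C=2*26=52
  Job (p=5,w=1): C=31, w*C=1*31=31
Total weighted completion time = 266

266


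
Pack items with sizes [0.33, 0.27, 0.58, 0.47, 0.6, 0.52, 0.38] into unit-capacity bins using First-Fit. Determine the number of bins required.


Place items sequentially using First-Fit:
  Item 0.33 -> new Bin 1
  Item 0.27 -> Bin 1 (now 0.6)
  Item 0.58 -> new Bin 2
  Item 0.47 -> new Bin 3
  Item 0.6 -> new Bin 4
  Item 0.52 -> Bin 3 (now 0.99)
  Item 0.38 -> Bin 1 (now 0.98)
Total bins used = 4

4


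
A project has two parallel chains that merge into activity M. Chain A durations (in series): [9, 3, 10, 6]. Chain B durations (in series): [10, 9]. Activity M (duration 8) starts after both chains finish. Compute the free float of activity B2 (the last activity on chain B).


ES(B2) = sum of predecessors on chain B = 10
EF(B2) = ES + duration = 10 + 9 = 19
Successor of B2 is M. ES(M) = max(sum(A), sum(B)) = max(28, 19) = 28
Free float = ES(successor) - EF(current) = 28 - 19 = 9

9


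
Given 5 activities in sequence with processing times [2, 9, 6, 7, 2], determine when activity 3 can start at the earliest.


Activity 3 starts after activities 1 through 2 complete.
Predecessor durations: [2, 9]
ES = 2 + 9 = 11

11


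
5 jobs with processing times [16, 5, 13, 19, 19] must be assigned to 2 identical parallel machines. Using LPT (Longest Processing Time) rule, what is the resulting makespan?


Sort jobs in decreasing order (LPT): [19, 19, 16, 13, 5]
Assign each job to the least loaded machine:
  Machine 1: jobs [19, 16], load = 35
  Machine 2: jobs [19, 13, 5], load = 37
Makespan = max load = 37

37


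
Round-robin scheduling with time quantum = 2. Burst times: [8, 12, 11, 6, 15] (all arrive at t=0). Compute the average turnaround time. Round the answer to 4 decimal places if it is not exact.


Time quantum = 2
Execution trace:
  J1 runs 2 units, time = 2
  J2 runs 2 units, time = 4
  J3 runs 2 units, time = 6
  J4 runs 2 units, time = 8
  J5 runs 2 units, time = 10
  J1 runs 2 units, time = 12
  J2 runs 2 units, time = 14
  J3 runs 2 units, time = 16
  J4 runs 2 units, time = 18
  J5 runs 2 units, time = 20
  J1 runs 2 units, time = 22
  J2 runs 2 units, time = 24
  J3 runs 2 units, time = 26
  J4 runs 2 units, time = 28
  J5 runs 2 units, time = 30
  J1 runs 2 units, time = 32
  J2 runs 2 units, time = 34
  J3 runs 2 units, time = 36
  J5 runs 2 units, time = 38
  J2 runs 2 units, time = 40
  J3 runs 2 units, time = 42
  J5 runs 2 units, time = 44
  J2 runs 2 units, time = 46
  J3 runs 1 units, time = 47
  J5 runs 2 units, time = 49
  J5 runs 2 units, time = 51
  J5 runs 1 units, time = 52
Finish times: [32, 46, 47, 28, 52]
Average turnaround = 205/5 = 41.0

41.0


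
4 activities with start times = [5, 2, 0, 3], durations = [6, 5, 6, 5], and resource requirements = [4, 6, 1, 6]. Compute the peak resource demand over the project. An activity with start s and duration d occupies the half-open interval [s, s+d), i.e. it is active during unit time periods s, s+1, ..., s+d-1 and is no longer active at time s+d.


Each activity i is active on [start_i, start_i + duration_i).
Compute total resource usage per time slot:
  t=0: active resources = [1], total = 1
  t=1: active resources = [1], total = 1
  t=2: active resources = [6, 1], total = 7
  t=3: active resources = [6, 1, 6], total = 13
  t=4: active resources = [6, 1, 6], total = 13
  t=5: active resources = [4, 6, 1, 6], total = 17
  t=6: active resources = [4, 6, 6], total = 16
  t=7: active resources = [4, 6], total = 10
  t=8: active resources = [4], total = 4
  t=9: active resources = [4], total = 4
  t=10: active resources = [4], total = 4
Peak resource demand = 17

17


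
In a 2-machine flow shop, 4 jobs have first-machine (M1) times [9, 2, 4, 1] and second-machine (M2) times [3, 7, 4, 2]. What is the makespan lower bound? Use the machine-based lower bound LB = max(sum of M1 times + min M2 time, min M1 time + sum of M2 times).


LB1 = sum(M1 times) + min(M2 times) = 16 + 2 = 18
LB2 = min(M1 times) + sum(M2 times) = 1 + 16 = 17
Lower bound = max(LB1, LB2) = max(18, 17) = 18

18


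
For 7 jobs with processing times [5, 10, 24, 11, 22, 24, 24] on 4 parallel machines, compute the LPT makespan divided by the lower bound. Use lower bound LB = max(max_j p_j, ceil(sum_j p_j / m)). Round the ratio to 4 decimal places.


LPT order: [24, 24, 24, 22, 11, 10, 5]
Machine loads after assignment: [34, 29, 24, 33]
LPT makespan = 34
Lower bound = max(max_job, ceil(total/4)) = max(24, 30) = 30
Ratio = 34 / 30 = 1.1333

1.1333


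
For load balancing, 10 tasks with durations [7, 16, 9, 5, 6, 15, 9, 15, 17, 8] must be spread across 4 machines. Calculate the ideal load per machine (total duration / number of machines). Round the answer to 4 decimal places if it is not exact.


Total processing time = 7 + 16 + 9 + 5 + 6 + 15 + 9 + 15 + 17 + 8 = 107
Number of machines = 4
Ideal balanced load = 107 / 4 = 26.75

26.75


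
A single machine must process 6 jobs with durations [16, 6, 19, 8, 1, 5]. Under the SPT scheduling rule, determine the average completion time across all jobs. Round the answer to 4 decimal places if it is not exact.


Sort jobs by processing time (SPT order): [1, 5, 6, 8, 16, 19]
Compute completion times sequentially:
  Job 1: processing = 1, completes at 1
  Job 2: processing = 5, completes at 6
  Job 3: processing = 6, completes at 12
  Job 4: processing = 8, completes at 20
  Job 5: processing = 16, completes at 36
  Job 6: processing = 19, completes at 55
Sum of completion times = 130
Average completion time = 130/6 = 21.6667

21.6667


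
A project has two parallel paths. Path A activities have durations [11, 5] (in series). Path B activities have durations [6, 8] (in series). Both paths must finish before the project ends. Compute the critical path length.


Path A total = 11 + 5 = 16
Path B total = 6 + 8 = 14
Critical path = longest path = max(16, 14) = 16

16


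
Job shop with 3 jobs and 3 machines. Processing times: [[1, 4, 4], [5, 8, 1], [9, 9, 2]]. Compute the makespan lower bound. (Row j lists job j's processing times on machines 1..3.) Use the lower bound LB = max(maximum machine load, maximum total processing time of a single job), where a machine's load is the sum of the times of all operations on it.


Machine loads:
  Machine 1: 1 + 5 + 9 = 15
  Machine 2: 4 + 8 + 9 = 21
  Machine 3: 4 + 1 + 2 = 7
Max machine load = 21
Job totals:
  Job 1: 9
  Job 2: 14
  Job 3: 20
Max job total = 20
Lower bound = max(21, 20) = 21

21


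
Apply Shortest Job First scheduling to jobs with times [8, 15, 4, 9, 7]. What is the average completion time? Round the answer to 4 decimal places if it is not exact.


SJF order (ascending): [4, 7, 8, 9, 15]
Completion times:
  Job 1: burst=4, C=4
  Job 2: burst=7, C=11
  Job 3: burst=8, C=19
  Job 4: burst=9, C=28
  Job 5: burst=15, C=43
Average completion = 105/5 = 21.0

21.0


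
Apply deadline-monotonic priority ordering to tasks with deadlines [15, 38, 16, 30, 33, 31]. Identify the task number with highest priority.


Sort tasks by relative deadline (ascending):
  Task 1: deadline = 15
  Task 3: deadline = 16
  Task 4: deadline = 30
  Task 6: deadline = 31
  Task 5: deadline = 33
  Task 2: deadline = 38
Priority order (highest first): [1, 3, 4, 6, 5, 2]
Highest priority task = 1

1


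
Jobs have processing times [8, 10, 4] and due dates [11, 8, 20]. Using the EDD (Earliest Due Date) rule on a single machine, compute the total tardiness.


Sort by due date (EDD order): [(10, 8), (8, 11), (4, 20)]
Compute completion times and tardiness:
  Job 1: p=10, d=8, C=10, tardiness=max(0,10-8)=2
  Job 2: p=8, d=11, C=18, tardiness=max(0,18-11)=7
  Job 3: p=4, d=20, C=22, tardiness=max(0,22-20)=2
Total tardiness = 11

11


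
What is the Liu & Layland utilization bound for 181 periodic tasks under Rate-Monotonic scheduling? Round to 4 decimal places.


Compute 2^(1/181) = 1.0038368845
Subtract 1: 1.0038368845 - 1 = 0.0038368845
Multiply by n: 181 * 0.0038368845 = 0.6944760945
Round to 4 dp: 0.6945

0.6945


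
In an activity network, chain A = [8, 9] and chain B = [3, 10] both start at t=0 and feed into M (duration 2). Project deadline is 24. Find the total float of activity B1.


Forward pass: ES(B1) = sum of predecessors on chain B = 0
EF = ES + duration = 0 + 3 = 3
Backward pass: LF(M) = deadline = 24; LS(M) = 24 - 2 = 22
LF(B1) = LS(M) - sum(successors on chain B) = 22 - 10 = 12
LS = LF - duration = 12 - 3 = 9
Total float = LS - ES = 9 - 0 = 9

9


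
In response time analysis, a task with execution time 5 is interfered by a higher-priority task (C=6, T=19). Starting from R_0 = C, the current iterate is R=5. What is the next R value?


R_next = C + ceil(R_prev / T_hp) * C_hp
ceil(5 / 19) = ceil(0.2632) = 1
Interference = 1 * 6 = 6
R_next = 5 + 6 = 11

11


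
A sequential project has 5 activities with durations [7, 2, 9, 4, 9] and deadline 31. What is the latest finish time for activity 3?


LF(activity 3) = deadline - sum of successor durations
Successors: activities 4 through 5 with durations [4, 9]
Sum of successor durations = 13
LF = 31 - 13 = 18

18


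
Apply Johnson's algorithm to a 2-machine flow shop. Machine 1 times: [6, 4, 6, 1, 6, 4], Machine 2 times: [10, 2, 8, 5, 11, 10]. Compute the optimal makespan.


Apply Johnson's rule:
  Group 1 (a <= b): [(4, 1, 5), (6, 4, 10), (1, 6, 10), (3, 6, 8), (5, 6, 11)]
  Group 2 (a > b): [(2, 4, 2)]
Optimal job order: [4, 6, 1, 3, 5, 2]
Schedule:
  Job 4: M1 done at 1, M2 done at 6
  Job 6: M1 done at 5, M2 done at 16
  Job 1: M1 done at 11, M2 done at 26
  Job 3: M1 done at 17, M2 done at 34
  Job 5: M1 done at 23, M2 done at 45
  Job 2: M1 done at 27, M2 done at 47
Makespan = 47

47


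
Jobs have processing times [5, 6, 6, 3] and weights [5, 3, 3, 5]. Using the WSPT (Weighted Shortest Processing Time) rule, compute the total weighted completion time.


Compute p/w ratios and sort ascending (WSPT): [(3, 5), (5, 5), (6, 3), (6, 3)]
Compute weighted completion times:
  Job (p=3,w=5): C=3, w*C=5*3=15
  Job (p=5,w=5): C=8, w*C=5*8=40
  Job (p=6,w=3): C=14, w*C=3*14=42
  Job (p=6,w=3): C=20, w*C=3*20=60
Total weighted completion time = 157

157


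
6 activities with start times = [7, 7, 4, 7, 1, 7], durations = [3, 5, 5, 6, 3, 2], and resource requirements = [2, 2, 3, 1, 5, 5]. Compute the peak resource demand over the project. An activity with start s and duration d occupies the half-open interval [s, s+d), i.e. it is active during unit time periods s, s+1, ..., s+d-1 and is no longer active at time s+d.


Each activity i is active on [start_i, start_i + duration_i).
Compute total resource usage per time slot:
  t=0: active resources = [], total = 0
  t=1: active resources = [5], total = 5
  t=2: active resources = [5], total = 5
  t=3: active resources = [5], total = 5
  t=4: active resources = [3], total = 3
  t=5: active resources = [3], total = 3
  t=6: active resources = [3], total = 3
  t=7: active resources = [2, 2, 3, 1, 5], total = 13
  t=8: active resources = [2, 2, 3, 1, 5], total = 13
  t=9: active resources = [2, 2, 1], total = 5
  t=10: active resources = [2, 1], total = 3
  t=11: active resources = [2, 1], total = 3
  t=12: active resources = [1], total = 1
Peak resource demand = 13

13
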